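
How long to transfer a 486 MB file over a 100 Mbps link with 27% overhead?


Effective throughput = 100 * (1 - 27/100) = 73 Mbps
File size in Mb = 486 * 8 = 3888 Mb
Time = 3888 / 73
Time = 53.2603 seconds


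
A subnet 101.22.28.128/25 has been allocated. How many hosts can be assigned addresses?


Host bits = 32 - 25 = 7
Total addresses = 2^7 = 128
Usable = total - 2 (network and broadcast)
Usable hosts: 126


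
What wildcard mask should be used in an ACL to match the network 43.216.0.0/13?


Subnet mask: 255.248.0.0
Wildcard = 255.255.255.255 - subnet mask
255 - 255 = 0
255 - 248 = 7
255 - 0 = 255
255 - 0 = 255
Wildcard: 0.7.255.255


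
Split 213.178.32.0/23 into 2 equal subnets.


New prefix = 23 + 1 = 24
Each subnet has 256 addresses
  213.178.32.0/24
  213.178.33.0/24
Subnets: 213.178.32.0/24, 213.178.33.0/24


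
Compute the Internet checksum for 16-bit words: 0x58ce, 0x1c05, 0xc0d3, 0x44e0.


Sum all words (with carry folding):
+ 0x58ce = 0x58ce
+ 0x1c05 = 0x74d3
+ 0xc0d3 = 0x35a7
+ 0x44e0 = 0x7a87
One's complement: ~0x7a87
Checksum = 0x8578


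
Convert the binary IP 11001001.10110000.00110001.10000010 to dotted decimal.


11001001 = 201
10110000 = 176
00110001 = 49
10000010 = 130
IP: 201.176.49.130


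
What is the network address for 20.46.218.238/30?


IP:   00010100.00101110.11011010.11101110
Mask: 11111111.11111111.11111111.11111100
AND operation:
Net:  00010100.00101110.11011010.11101100
Network: 20.46.218.236/30


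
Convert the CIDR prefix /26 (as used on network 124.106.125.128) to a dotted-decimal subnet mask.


/26 means 26 network bits, 6 host bits
Binary: 11111111111111111111111111000000
Mask: 255.255.255.192


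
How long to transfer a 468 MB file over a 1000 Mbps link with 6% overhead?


Effective throughput = 1000 * (1 - 6/100) = 940 Mbps
File size in Mb = 468 * 8 = 3744 Mb
Time = 3744 / 940
Time = 3.983 seconds


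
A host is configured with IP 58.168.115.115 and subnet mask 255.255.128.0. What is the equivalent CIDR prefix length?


Binary: 11111111.11111111.10000000.00000000
Count leading 1s
Prefix: /17


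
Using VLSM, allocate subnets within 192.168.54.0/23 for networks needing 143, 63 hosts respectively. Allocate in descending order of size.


143 hosts -> /24 (254 usable): 192.168.54.0/24
63 hosts -> /25 (126 usable): 192.168.55.0/25
Allocation: 192.168.54.0/24 (143 hosts, 254 usable); 192.168.55.0/25 (63 hosts, 126 usable)


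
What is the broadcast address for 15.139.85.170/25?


Network: 15.139.85.128/25
Host bits = 7
Set all host bits to 1:
Broadcast: 15.139.85.255


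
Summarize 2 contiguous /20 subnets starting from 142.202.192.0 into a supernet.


Original prefix: /20
Number of subnets: 2 = 2^1
New prefix = 20 - 1 = 19
Supernet: 142.202.192.0/19


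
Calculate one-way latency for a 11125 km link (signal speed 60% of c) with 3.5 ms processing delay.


Speed = 0.6 * 3e5 km/s = 180000 km/s
Propagation delay = 11125 / 180000 = 0.0618 s = 61.8056 ms
Processing delay = 3.5 ms
Total one-way latency = 65.3056 ms


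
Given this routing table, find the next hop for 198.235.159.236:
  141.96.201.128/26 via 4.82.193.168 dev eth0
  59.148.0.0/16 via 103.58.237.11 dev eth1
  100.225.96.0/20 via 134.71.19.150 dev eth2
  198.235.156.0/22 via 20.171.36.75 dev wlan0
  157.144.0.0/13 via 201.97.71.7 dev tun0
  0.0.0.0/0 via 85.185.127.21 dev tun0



Longest prefix match for 198.235.159.236:
  /26 141.96.201.128: no
  /16 59.148.0.0: no
  /20 100.225.96.0: no
  /22 198.235.156.0: MATCH
  /13 157.144.0.0: no
  /0 0.0.0.0: MATCH
Selected: next-hop 20.171.36.75 via wlan0 (matched /22)


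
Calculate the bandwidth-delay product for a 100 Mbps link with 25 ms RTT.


BDP = bandwidth * RTT
= 100 Mbps * 25 ms
= 100 * 1e6 * 25 / 1000 bits
= 2500000 bits
= 312500 bytes
= 305.1758 KB
BDP = 2500000 bits (312500 bytes)


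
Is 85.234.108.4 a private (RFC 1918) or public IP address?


RFC 1918 private ranges:
  10.0.0.0/8 (10.0.0.0 - 10.255.255.255)
  172.16.0.0/12 (172.16.0.0 - 172.31.255.255)
  192.168.0.0/16 (192.168.0.0 - 192.168.255.255)
Public (not in any RFC 1918 range)


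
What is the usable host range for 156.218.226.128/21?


Network: 156.218.224.0
Broadcast: 156.218.231.255
First usable = network + 1
Last usable = broadcast - 1
Range: 156.218.224.1 to 156.218.231.254


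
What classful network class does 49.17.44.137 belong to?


First octet: 49
Binary: 00110001
0xxxxxxx -> Class A (1-126)
Class A, default mask 255.0.0.0 (/8)


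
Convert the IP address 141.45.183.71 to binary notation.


141 = 10001101
45 = 00101101
183 = 10110111
71 = 01000111
Binary: 10001101.00101101.10110111.01000111


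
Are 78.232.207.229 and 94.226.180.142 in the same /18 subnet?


Mask: 255.255.192.0
78.232.207.229 AND mask = 78.232.192.0
94.226.180.142 AND mask = 94.226.128.0
No, different subnets (78.232.192.0 vs 94.226.128.0)


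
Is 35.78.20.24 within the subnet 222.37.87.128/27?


Subnet network: 222.37.87.128
Test IP AND mask: 35.78.20.0
No, 35.78.20.24 is not in 222.37.87.128/27


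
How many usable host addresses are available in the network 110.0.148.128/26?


Host bits = 32 - 26 = 6
Total addresses = 2^6 = 64
Usable = total - 2 (network and broadcast)
Usable hosts: 62


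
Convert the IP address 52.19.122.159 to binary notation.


52 = 00110100
19 = 00010011
122 = 01111010
159 = 10011111
Binary: 00110100.00010011.01111010.10011111


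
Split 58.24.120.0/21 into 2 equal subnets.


New prefix = 21 + 1 = 22
Each subnet has 1024 addresses
  58.24.120.0/22
  58.24.124.0/22
Subnets: 58.24.120.0/22, 58.24.124.0/22


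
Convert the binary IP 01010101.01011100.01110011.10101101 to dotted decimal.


01010101 = 85
01011100 = 92
01110011 = 115
10101101 = 173
IP: 85.92.115.173


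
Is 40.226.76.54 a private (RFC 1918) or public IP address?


RFC 1918 private ranges:
  10.0.0.0/8 (10.0.0.0 - 10.255.255.255)
  172.16.0.0/12 (172.16.0.0 - 172.31.255.255)
  192.168.0.0/16 (192.168.0.0 - 192.168.255.255)
Public (not in any RFC 1918 range)


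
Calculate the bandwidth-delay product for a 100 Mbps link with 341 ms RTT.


BDP = bandwidth * RTT
= 100 Mbps * 341 ms
= 100 * 1e6 * 341 / 1000 bits
= 34100000 bits
= 4262500 bytes
= 4162.5977 KB
BDP = 34100000 bits (4262500 bytes)


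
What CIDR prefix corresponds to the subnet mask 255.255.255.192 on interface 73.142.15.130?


Binary: 11111111.11111111.11111111.11000000
Count leading 1s
Prefix: /26


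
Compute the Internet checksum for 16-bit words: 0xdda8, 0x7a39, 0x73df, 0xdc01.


Sum all words (with carry folding):
+ 0xdda8 = 0xdda8
+ 0x7a39 = 0x57e2
+ 0x73df = 0xcbc1
+ 0xdc01 = 0xa7c3
One's complement: ~0xa7c3
Checksum = 0x583c


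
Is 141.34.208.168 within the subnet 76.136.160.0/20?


Subnet network: 76.136.160.0
Test IP AND mask: 141.34.208.0
No, 141.34.208.168 is not in 76.136.160.0/20


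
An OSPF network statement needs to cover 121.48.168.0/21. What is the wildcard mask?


Subnet mask: 255.255.248.0
Wildcard = 255.255.255.255 - subnet mask
255 - 255 = 0
255 - 255 = 0
255 - 248 = 7
255 - 0 = 255
Wildcard: 0.0.7.255


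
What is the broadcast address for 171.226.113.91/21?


Network: 171.226.112.0/21
Host bits = 11
Set all host bits to 1:
Broadcast: 171.226.119.255


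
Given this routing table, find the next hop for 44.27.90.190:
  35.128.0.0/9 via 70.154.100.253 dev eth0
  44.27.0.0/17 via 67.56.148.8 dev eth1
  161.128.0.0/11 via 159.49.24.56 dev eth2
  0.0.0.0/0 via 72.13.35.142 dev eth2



Longest prefix match for 44.27.90.190:
  /9 35.128.0.0: no
  /17 44.27.0.0: MATCH
  /11 161.128.0.0: no
  /0 0.0.0.0: MATCH
Selected: next-hop 67.56.148.8 via eth1 (matched /17)


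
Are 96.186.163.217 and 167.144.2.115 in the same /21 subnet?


Mask: 255.255.248.0
96.186.163.217 AND mask = 96.186.160.0
167.144.2.115 AND mask = 167.144.0.0
No, different subnets (96.186.160.0 vs 167.144.0.0)


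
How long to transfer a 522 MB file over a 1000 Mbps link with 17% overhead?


Effective throughput = 1000 * (1 - 17/100) = 830 Mbps
File size in Mb = 522 * 8 = 4176 Mb
Time = 4176 / 830
Time = 5.0313 seconds


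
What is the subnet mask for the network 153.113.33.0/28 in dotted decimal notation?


/28 means 28 network bits, 4 host bits
Binary: 11111111111111111111111111110000
Mask: 255.255.255.240


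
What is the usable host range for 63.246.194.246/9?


Network: 63.128.0.0
Broadcast: 63.255.255.255
First usable = network + 1
Last usable = broadcast - 1
Range: 63.128.0.1 to 63.255.255.254


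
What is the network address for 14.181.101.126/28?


IP:   00001110.10110101.01100101.01111110
Mask: 11111111.11111111.11111111.11110000
AND operation:
Net:  00001110.10110101.01100101.01110000
Network: 14.181.101.112/28


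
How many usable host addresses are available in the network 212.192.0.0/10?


Host bits = 32 - 10 = 22
Total addresses = 2^22 = 4194304
Usable = total - 2 (network and broadcast)
Usable hosts: 4194302


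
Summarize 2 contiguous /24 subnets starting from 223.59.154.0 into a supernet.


Original prefix: /24
Number of subnets: 2 = 2^1
New prefix = 24 - 1 = 23
Supernet: 223.59.154.0/23


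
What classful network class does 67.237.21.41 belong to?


First octet: 67
Binary: 01000011
0xxxxxxx -> Class A (1-126)
Class A, default mask 255.0.0.0 (/8)


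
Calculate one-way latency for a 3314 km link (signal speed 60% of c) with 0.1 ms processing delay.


Speed = 0.6 * 3e5 km/s = 180000 km/s
Propagation delay = 3314 / 180000 = 0.0184 s = 18.4111 ms
Processing delay = 0.1 ms
Total one-way latency = 18.5111 ms


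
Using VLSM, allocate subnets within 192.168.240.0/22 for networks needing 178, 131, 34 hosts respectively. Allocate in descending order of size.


178 hosts -> /24 (254 usable): 192.168.240.0/24
131 hosts -> /24 (254 usable): 192.168.241.0/24
34 hosts -> /26 (62 usable): 192.168.242.0/26
Allocation: 192.168.240.0/24 (178 hosts, 254 usable); 192.168.241.0/24 (131 hosts, 254 usable); 192.168.242.0/26 (34 hosts, 62 usable)


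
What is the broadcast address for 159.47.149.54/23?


Network: 159.47.148.0/23
Host bits = 9
Set all host bits to 1:
Broadcast: 159.47.149.255


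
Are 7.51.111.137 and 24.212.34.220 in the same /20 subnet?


Mask: 255.255.240.0
7.51.111.137 AND mask = 7.51.96.0
24.212.34.220 AND mask = 24.212.32.0
No, different subnets (7.51.96.0 vs 24.212.32.0)


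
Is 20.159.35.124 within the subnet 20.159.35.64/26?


Subnet network: 20.159.35.64
Test IP AND mask: 20.159.35.64
Yes, 20.159.35.124 is in 20.159.35.64/26


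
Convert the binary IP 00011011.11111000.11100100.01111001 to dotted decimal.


00011011 = 27
11111000 = 248
11100100 = 228
01111001 = 121
IP: 27.248.228.121


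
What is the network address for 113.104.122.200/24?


IP:   01110001.01101000.01111010.11001000
Mask: 11111111.11111111.11111111.00000000
AND operation:
Net:  01110001.01101000.01111010.00000000
Network: 113.104.122.0/24


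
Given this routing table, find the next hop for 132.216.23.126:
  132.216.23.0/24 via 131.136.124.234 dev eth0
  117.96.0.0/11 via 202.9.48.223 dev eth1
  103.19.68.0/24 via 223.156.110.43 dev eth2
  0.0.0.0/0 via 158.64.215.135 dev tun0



Longest prefix match for 132.216.23.126:
  /24 132.216.23.0: MATCH
  /11 117.96.0.0: no
  /24 103.19.68.0: no
  /0 0.0.0.0: MATCH
Selected: next-hop 131.136.124.234 via eth0 (matched /24)


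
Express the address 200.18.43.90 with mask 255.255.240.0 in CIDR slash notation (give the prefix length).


Binary: 11111111.11111111.11110000.00000000
Count leading 1s
Prefix: /20


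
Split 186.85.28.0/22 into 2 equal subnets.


New prefix = 22 + 1 = 23
Each subnet has 512 addresses
  186.85.28.0/23
  186.85.30.0/23
Subnets: 186.85.28.0/23, 186.85.30.0/23


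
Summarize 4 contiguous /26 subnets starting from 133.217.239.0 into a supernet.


Original prefix: /26
Number of subnets: 4 = 2^2
New prefix = 26 - 2 = 24
Supernet: 133.217.239.0/24


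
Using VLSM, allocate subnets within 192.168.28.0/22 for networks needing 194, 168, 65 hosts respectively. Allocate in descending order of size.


194 hosts -> /24 (254 usable): 192.168.28.0/24
168 hosts -> /24 (254 usable): 192.168.29.0/24
65 hosts -> /25 (126 usable): 192.168.30.0/25
Allocation: 192.168.28.0/24 (194 hosts, 254 usable); 192.168.29.0/24 (168 hosts, 254 usable); 192.168.30.0/25 (65 hosts, 126 usable)


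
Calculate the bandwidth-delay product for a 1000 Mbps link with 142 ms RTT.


BDP = bandwidth * RTT
= 1000 Mbps * 142 ms
= 1000 * 1e6 * 142 / 1000 bits
= 142000000 bits
= 17750000 bytes
= 17333.9844 KB
BDP = 142000000 bits (17750000 bytes)


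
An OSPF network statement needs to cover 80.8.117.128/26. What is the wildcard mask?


Subnet mask: 255.255.255.192
Wildcard = 255.255.255.255 - subnet mask
255 - 255 = 0
255 - 255 = 0
255 - 255 = 0
255 - 192 = 63
Wildcard: 0.0.0.63


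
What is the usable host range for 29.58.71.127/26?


Network: 29.58.71.64
Broadcast: 29.58.71.127
First usable = network + 1
Last usable = broadcast - 1
Range: 29.58.71.65 to 29.58.71.126


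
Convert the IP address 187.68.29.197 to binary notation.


187 = 10111011
68 = 01000100
29 = 00011101
197 = 11000101
Binary: 10111011.01000100.00011101.11000101


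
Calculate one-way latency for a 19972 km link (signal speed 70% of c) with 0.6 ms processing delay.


Speed = 0.7 * 3e5 km/s = 210000 km/s
Propagation delay = 19972 / 210000 = 0.0951 s = 95.1048 ms
Processing delay = 0.6 ms
Total one-way latency = 95.7048 ms


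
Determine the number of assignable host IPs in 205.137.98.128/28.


Host bits = 32 - 28 = 4
Total addresses = 2^4 = 16
Usable = total - 2 (network and broadcast)
Usable hosts: 14


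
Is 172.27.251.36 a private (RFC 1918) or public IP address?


RFC 1918 private ranges:
  10.0.0.0/8 (10.0.0.0 - 10.255.255.255)
  172.16.0.0/12 (172.16.0.0 - 172.31.255.255)
  192.168.0.0/16 (192.168.0.0 - 192.168.255.255)
Private (in 172.16.0.0/12)


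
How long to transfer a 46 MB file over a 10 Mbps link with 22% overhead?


Effective throughput = 10 * (1 - 22/100) = 7.8 Mbps
File size in Mb = 46 * 8 = 368 Mb
Time = 368 / 7.8
Time = 47.1795 seconds


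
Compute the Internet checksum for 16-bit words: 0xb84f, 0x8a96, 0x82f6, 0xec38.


Sum all words (with carry folding):
+ 0xb84f = 0xb84f
+ 0x8a96 = 0x42e6
+ 0x82f6 = 0xc5dc
+ 0xec38 = 0xb215
One's complement: ~0xb215
Checksum = 0x4dea


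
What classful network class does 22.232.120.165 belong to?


First octet: 22
Binary: 00010110
0xxxxxxx -> Class A (1-126)
Class A, default mask 255.0.0.0 (/8)


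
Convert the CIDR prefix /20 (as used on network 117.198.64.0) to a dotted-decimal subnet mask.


/20 means 20 network bits, 12 host bits
Binary: 11111111111111111111000000000000
Mask: 255.255.240.0


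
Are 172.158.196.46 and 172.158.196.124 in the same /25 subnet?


Mask: 255.255.255.128
172.158.196.46 AND mask = 172.158.196.0
172.158.196.124 AND mask = 172.158.196.0
Yes, same subnet (172.158.196.0)


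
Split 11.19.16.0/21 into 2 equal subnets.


New prefix = 21 + 1 = 22
Each subnet has 1024 addresses
  11.19.16.0/22
  11.19.20.0/22
Subnets: 11.19.16.0/22, 11.19.20.0/22


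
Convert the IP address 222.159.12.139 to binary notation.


222 = 11011110
159 = 10011111
12 = 00001100
139 = 10001011
Binary: 11011110.10011111.00001100.10001011


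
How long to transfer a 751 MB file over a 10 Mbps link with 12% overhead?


Effective throughput = 10 * (1 - 12/100) = 8.8 Mbps
File size in Mb = 751 * 8 = 6008 Mb
Time = 6008 / 8.8
Time = 682.7273 seconds


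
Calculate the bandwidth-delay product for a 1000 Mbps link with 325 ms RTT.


BDP = bandwidth * RTT
= 1000 Mbps * 325 ms
= 1000 * 1e6 * 325 / 1000 bits
= 325000000 bits
= 40625000 bytes
= 39672.8516 KB
BDP = 325000000 bits (40625000 bytes)


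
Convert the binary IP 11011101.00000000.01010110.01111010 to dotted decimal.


11011101 = 221
00000000 = 0
01010110 = 86
01111010 = 122
IP: 221.0.86.122


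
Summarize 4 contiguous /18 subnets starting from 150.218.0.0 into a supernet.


Original prefix: /18
Number of subnets: 4 = 2^2
New prefix = 18 - 2 = 16
Supernet: 150.218.0.0/16


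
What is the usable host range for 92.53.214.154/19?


Network: 92.53.192.0
Broadcast: 92.53.223.255
First usable = network + 1
Last usable = broadcast - 1
Range: 92.53.192.1 to 92.53.223.254


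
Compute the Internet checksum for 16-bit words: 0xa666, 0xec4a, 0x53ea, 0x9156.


Sum all words (with carry folding):
+ 0xa666 = 0xa666
+ 0xec4a = 0x92b1
+ 0x53ea = 0xe69b
+ 0x9156 = 0x77f2
One's complement: ~0x77f2
Checksum = 0x880d


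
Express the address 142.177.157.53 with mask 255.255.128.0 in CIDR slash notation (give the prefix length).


Binary: 11111111.11111111.10000000.00000000
Count leading 1s
Prefix: /17


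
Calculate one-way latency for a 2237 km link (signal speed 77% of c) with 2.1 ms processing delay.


Speed = 0.77 * 3e5 km/s = 231000 km/s
Propagation delay = 2237 / 231000 = 0.0097 s = 9.684 ms
Processing delay = 2.1 ms
Total one-way latency = 11.784 ms


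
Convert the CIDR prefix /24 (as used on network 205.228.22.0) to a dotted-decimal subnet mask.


/24 means 24 network bits, 8 host bits
Binary: 11111111111111111111111100000000
Mask: 255.255.255.0


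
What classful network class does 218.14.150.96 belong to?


First octet: 218
Binary: 11011010
110xxxxx -> Class C (192-223)
Class C, default mask 255.255.255.0 (/24)


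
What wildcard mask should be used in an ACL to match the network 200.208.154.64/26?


Subnet mask: 255.255.255.192
Wildcard = 255.255.255.255 - subnet mask
255 - 255 = 0
255 - 255 = 0
255 - 255 = 0
255 - 192 = 63
Wildcard: 0.0.0.63


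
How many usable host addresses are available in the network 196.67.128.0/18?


Host bits = 32 - 18 = 14
Total addresses = 2^14 = 16384
Usable = total - 2 (network and broadcast)
Usable hosts: 16382


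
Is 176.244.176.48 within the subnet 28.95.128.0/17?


Subnet network: 28.95.128.0
Test IP AND mask: 176.244.128.0
No, 176.244.176.48 is not in 28.95.128.0/17


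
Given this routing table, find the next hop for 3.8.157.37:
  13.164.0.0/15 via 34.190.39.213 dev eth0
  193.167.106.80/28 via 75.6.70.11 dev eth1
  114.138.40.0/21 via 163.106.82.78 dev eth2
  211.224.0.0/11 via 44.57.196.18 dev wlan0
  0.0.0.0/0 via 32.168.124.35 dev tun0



Longest prefix match for 3.8.157.37:
  /15 13.164.0.0: no
  /28 193.167.106.80: no
  /21 114.138.40.0: no
  /11 211.224.0.0: no
  /0 0.0.0.0: MATCH
Selected: next-hop 32.168.124.35 via tun0 (matched /0)


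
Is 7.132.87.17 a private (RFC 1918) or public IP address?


RFC 1918 private ranges:
  10.0.0.0/8 (10.0.0.0 - 10.255.255.255)
  172.16.0.0/12 (172.16.0.0 - 172.31.255.255)
  192.168.0.0/16 (192.168.0.0 - 192.168.255.255)
Public (not in any RFC 1918 range)


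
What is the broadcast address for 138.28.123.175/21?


Network: 138.28.120.0/21
Host bits = 11
Set all host bits to 1:
Broadcast: 138.28.127.255


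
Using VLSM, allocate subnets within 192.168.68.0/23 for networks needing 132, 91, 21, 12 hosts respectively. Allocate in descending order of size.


132 hosts -> /24 (254 usable): 192.168.68.0/24
91 hosts -> /25 (126 usable): 192.168.69.0/25
21 hosts -> /27 (30 usable): 192.168.69.128/27
12 hosts -> /28 (14 usable): 192.168.69.160/28
Allocation: 192.168.68.0/24 (132 hosts, 254 usable); 192.168.69.0/25 (91 hosts, 126 usable); 192.168.69.128/27 (21 hosts, 30 usable); 192.168.69.160/28 (12 hosts, 14 usable)


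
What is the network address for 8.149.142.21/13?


IP:   00001000.10010101.10001110.00010101
Mask: 11111111.11111000.00000000.00000000
AND operation:
Net:  00001000.10010000.00000000.00000000
Network: 8.144.0.0/13


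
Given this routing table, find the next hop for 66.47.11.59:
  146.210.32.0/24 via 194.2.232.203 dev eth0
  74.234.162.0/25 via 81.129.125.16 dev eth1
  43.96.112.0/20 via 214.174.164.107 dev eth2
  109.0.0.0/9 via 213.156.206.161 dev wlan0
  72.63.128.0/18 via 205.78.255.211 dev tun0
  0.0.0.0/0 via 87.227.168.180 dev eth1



Longest prefix match for 66.47.11.59:
  /24 146.210.32.0: no
  /25 74.234.162.0: no
  /20 43.96.112.0: no
  /9 109.0.0.0: no
  /18 72.63.128.0: no
  /0 0.0.0.0: MATCH
Selected: next-hop 87.227.168.180 via eth1 (matched /0)


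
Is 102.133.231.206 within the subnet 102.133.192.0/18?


Subnet network: 102.133.192.0
Test IP AND mask: 102.133.192.0
Yes, 102.133.231.206 is in 102.133.192.0/18


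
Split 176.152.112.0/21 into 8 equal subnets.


New prefix = 21 + 3 = 24
Each subnet has 256 addresses
  176.152.112.0/24
  176.152.113.0/24
  176.152.114.0/24
  176.152.115.0/24
  176.152.116.0/24
  176.152.117.0/24
  176.152.118.0/24
  176.152.119.0/24
Subnets: 176.152.112.0/24, 176.152.113.0/24, 176.152.114.0/24, 176.152.115.0/24, 176.152.116.0/24, 176.152.117.0/24, 176.152.118.0/24, 176.152.119.0/24


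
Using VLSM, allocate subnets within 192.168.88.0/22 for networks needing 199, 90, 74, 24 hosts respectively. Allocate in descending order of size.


199 hosts -> /24 (254 usable): 192.168.88.0/24
90 hosts -> /25 (126 usable): 192.168.89.0/25
74 hosts -> /25 (126 usable): 192.168.89.128/25
24 hosts -> /27 (30 usable): 192.168.90.0/27
Allocation: 192.168.88.0/24 (199 hosts, 254 usable); 192.168.89.0/25 (90 hosts, 126 usable); 192.168.89.128/25 (74 hosts, 126 usable); 192.168.90.0/27 (24 hosts, 30 usable)


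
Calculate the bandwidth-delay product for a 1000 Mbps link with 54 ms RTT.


BDP = bandwidth * RTT
= 1000 Mbps * 54 ms
= 1000 * 1e6 * 54 / 1000 bits
= 54000000 bits
= 6750000 bytes
= 6591.7969 KB
BDP = 54000000 bits (6750000 bytes)


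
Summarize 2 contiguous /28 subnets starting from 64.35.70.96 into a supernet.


Original prefix: /28
Number of subnets: 2 = 2^1
New prefix = 28 - 1 = 27
Supernet: 64.35.70.96/27


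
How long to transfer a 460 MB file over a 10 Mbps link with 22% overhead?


Effective throughput = 10 * (1 - 22/100) = 7.8 Mbps
File size in Mb = 460 * 8 = 3680 Mb
Time = 3680 / 7.8
Time = 471.7949 seconds


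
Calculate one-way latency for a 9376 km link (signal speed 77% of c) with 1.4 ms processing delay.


Speed = 0.77 * 3e5 km/s = 231000 km/s
Propagation delay = 9376 / 231000 = 0.0406 s = 40.5887 ms
Processing delay = 1.4 ms
Total one-way latency = 41.9887 ms


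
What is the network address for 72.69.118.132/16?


IP:   01001000.01000101.01110110.10000100
Mask: 11111111.11111111.00000000.00000000
AND operation:
Net:  01001000.01000101.00000000.00000000
Network: 72.69.0.0/16


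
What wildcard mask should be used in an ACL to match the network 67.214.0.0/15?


Subnet mask: 255.254.0.0
Wildcard = 255.255.255.255 - subnet mask
255 - 255 = 0
255 - 254 = 1
255 - 0 = 255
255 - 0 = 255
Wildcard: 0.1.255.255


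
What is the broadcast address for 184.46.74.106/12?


Network: 184.32.0.0/12
Host bits = 20
Set all host bits to 1:
Broadcast: 184.47.255.255


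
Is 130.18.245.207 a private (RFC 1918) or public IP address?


RFC 1918 private ranges:
  10.0.0.0/8 (10.0.0.0 - 10.255.255.255)
  172.16.0.0/12 (172.16.0.0 - 172.31.255.255)
  192.168.0.0/16 (192.168.0.0 - 192.168.255.255)
Public (not in any RFC 1918 range)


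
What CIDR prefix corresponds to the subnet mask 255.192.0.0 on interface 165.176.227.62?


Binary: 11111111.11000000.00000000.00000000
Count leading 1s
Prefix: /10


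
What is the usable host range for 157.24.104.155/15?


Network: 157.24.0.0
Broadcast: 157.25.255.255
First usable = network + 1
Last usable = broadcast - 1
Range: 157.24.0.1 to 157.25.255.254


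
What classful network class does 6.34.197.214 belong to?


First octet: 6
Binary: 00000110
0xxxxxxx -> Class A (1-126)
Class A, default mask 255.0.0.0 (/8)


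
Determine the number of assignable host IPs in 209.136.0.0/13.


Host bits = 32 - 13 = 19
Total addresses = 2^19 = 524288
Usable = total - 2 (network and broadcast)
Usable hosts: 524286


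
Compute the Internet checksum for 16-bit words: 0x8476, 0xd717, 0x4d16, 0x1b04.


Sum all words (with carry folding):
+ 0x8476 = 0x8476
+ 0xd717 = 0x5b8e
+ 0x4d16 = 0xa8a4
+ 0x1b04 = 0xc3a8
One's complement: ~0xc3a8
Checksum = 0x3c57


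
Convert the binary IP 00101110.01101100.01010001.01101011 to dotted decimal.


00101110 = 46
01101100 = 108
01010001 = 81
01101011 = 107
IP: 46.108.81.107


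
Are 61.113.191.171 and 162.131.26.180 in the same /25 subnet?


Mask: 255.255.255.128
61.113.191.171 AND mask = 61.113.191.128
162.131.26.180 AND mask = 162.131.26.128
No, different subnets (61.113.191.128 vs 162.131.26.128)


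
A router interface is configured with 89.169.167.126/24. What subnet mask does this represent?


/24 means 24 network bits, 8 host bits
Binary: 11111111111111111111111100000000
Mask: 255.255.255.0


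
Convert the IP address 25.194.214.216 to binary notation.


25 = 00011001
194 = 11000010
214 = 11010110
216 = 11011000
Binary: 00011001.11000010.11010110.11011000


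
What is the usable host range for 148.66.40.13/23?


Network: 148.66.40.0
Broadcast: 148.66.41.255
First usable = network + 1
Last usable = broadcast - 1
Range: 148.66.40.1 to 148.66.41.254


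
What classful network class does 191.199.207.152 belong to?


First octet: 191
Binary: 10111111
10xxxxxx -> Class B (128-191)
Class B, default mask 255.255.0.0 (/16)


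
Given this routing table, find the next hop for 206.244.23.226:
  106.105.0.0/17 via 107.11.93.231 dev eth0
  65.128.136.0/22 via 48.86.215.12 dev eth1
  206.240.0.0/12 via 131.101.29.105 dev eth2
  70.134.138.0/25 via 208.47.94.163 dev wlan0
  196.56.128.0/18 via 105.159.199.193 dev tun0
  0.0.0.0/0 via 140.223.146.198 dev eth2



Longest prefix match for 206.244.23.226:
  /17 106.105.0.0: no
  /22 65.128.136.0: no
  /12 206.240.0.0: MATCH
  /25 70.134.138.0: no
  /18 196.56.128.0: no
  /0 0.0.0.0: MATCH
Selected: next-hop 131.101.29.105 via eth2 (matched /12)


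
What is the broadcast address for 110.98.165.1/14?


Network: 110.96.0.0/14
Host bits = 18
Set all host bits to 1:
Broadcast: 110.99.255.255


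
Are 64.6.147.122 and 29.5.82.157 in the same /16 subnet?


Mask: 255.255.0.0
64.6.147.122 AND mask = 64.6.0.0
29.5.82.157 AND mask = 29.5.0.0
No, different subnets (64.6.0.0 vs 29.5.0.0)


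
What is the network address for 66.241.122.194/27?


IP:   01000010.11110001.01111010.11000010
Mask: 11111111.11111111.11111111.11100000
AND operation:
Net:  01000010.11110001.01111010.11000000
Network: 66.241.122.192/27


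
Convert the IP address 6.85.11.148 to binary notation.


6 = 00000110
85 = 01010101
11 = 00001011
148 = 10010100
Binary: 00000110.01010101.00001011.10010100


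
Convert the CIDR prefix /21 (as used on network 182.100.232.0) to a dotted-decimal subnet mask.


/21 means 21 network bits, 11 host bits
Binary: 11111111111111111111100000000000
Mask: 255.255.248.0


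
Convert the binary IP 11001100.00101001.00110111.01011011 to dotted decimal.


11001100 = 204
00101001 = 41
00110111 = 55
01011011 = 91
IP: 204.41.55.91


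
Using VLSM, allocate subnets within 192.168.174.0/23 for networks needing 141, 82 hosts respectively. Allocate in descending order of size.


141 hosts -> /24 (254 usable): 192.168.174.0/24
82 hosts -> /25 (126 usable): 192.168.175.0/25
Allocation: 192.168.174.0/24 (141 hosts, 254 usable); 192.168.175.0/25 (82 hosts, 126 usable)


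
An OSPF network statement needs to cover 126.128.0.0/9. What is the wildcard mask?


Subnet mask: 255.128.0.0
Wildcard = 255.255.255.255 - subnet mask
255 - 255 = 0
255 - 128 = 127
255 - 0 = 255
255 - 0 = 255
Wildcard: 0.127.255.255


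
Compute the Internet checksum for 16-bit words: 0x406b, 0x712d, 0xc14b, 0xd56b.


Sum all words (with carry folding):
+ 0x406b = 0x406b
+ 0x712d = 0xb198
+ 0xc14b = 0x72e4
+ 0xd56b = 0x4850
One's complement: ~0x4850
Checksum = 0xb7af


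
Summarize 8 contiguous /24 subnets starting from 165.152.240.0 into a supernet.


Original prefix: /24
Number of subnets: 8 = 2^3
New prefix = 24 - 3 = 21
Supernet: 165.152.240.0/21


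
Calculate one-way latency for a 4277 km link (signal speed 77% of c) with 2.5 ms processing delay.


Speed = 0.77 * 3e5 km/s = 231000 km/s
Propagation delay = 4277 / 231000 = 0.0185 s = 18.5152 ms
Processing delay = 2.5 ms
Total one-way latency = 21.0152 ms


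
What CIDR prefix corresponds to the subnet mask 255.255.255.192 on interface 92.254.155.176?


Binary: 11111111.11111111.11111111.11000000
Count leading 1s
Prefix: /26


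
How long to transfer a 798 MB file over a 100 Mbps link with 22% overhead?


Effective throughput = 100 * (1 - 22/100) = 78 Mbps
File size in Mb = 798 * 8 = 6384 Mb
Time = 6384 / 78
Time = 81.8462 seconds


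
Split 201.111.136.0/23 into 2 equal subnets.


New prefix = 23 + 1 = 24
Each subnet has 256 addresses
  201.111.136.0/24
  201.111.137.0/24
Subnets: 201.111.136.0/24, 201.111.137.0/24


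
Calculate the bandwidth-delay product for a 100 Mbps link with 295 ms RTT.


BDP = bandwidth * RTT
= 100 Mbps * 295 ms
= 100 * 1e6 * 295 / 1000 bits
= 29500000 bits
= 3687500 bytes
= 3601.0742 KB
BDP = 29500000 bits (3687500 bytes)


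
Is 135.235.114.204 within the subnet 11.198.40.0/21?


Subnet network: 11.198.40.0
Test IP AND mask: 135.235.112.0
No, 135.235.114.204 is not in 11.198.40.0/21


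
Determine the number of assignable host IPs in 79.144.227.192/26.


Host bits = 32 - 26 = 6
Total addresses = 2^6 = 64
Usable = total - 2 (network and broadcast)
Usable hosts: 62


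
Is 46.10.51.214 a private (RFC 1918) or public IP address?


RFC 1918 private ranges:
  10.0.0.0/8 (10.0.0.0 - 10.255.255.255)
  172.16.0.0/12 (172.16.0.0 - 172.31.255.255)
  192.168.0.0/16 (192.168.0.0 - 192.168.255.255)
Public (not in any RFC 1918 range)


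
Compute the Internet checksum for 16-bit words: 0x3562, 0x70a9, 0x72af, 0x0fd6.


Sum all words (with carry folding):
+ 0x3562 = 0x3562
+ 0x70a9 = 0xa60b
+ 0x72af = 0x18bb
+ 0x0fd6 = 0x2891
One's complement: ~0x2891
Checksum = 0xd76e


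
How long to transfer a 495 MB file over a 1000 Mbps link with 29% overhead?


Effective throughput = 1000 * (1 - 29/100) = 710 Mbps
File size in Mb = 495 * 8 = 3960 Mb
Time = 3960 / 710
Time = 5.5775 seconds


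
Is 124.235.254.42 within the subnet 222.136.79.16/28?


Subnet network: 222.136.79.16
Test IP AND mask: 124.235.254.32
No, 124.235.254.42 is not in 222.136.79.16/28


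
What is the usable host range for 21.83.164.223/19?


Network: 21.83.160.0
Broadcast: 21.83.191.255
First usable = network + 1
Last usable = broadcast - 1
Range: 21.83.160.1 to 21.83.191.254


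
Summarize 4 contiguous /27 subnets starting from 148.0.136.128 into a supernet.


Original prefix: /27
Number of subnets: 4 = 2^2
New prefix = 27 - 2 = 25
Supernet: 148.0.136.128/25


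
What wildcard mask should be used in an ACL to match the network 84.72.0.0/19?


Subnet mask: 255.255.224.0
Wildcard = 255.255.255.255 - subnet mask
255 - 255 = 0
255 - 255 = 0
255 - 224 = 31
255 - 0 = 255
Wildcard: 0.0.31.255


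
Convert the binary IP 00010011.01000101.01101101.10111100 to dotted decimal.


00010011 = 19
01000101 = 69
01101101 = 109
10111100 = 188
IP: 19.69.109.188


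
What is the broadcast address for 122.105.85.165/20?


Network: 122.105.80.0/20
Host bits = 12
Set all host bits to 1:
Broadcast: 122.105.95.255


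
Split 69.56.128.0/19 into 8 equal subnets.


New prefix = 19 + 3 = 22
Each subnet has 1024 addresses
  69.56.128.0/22
  69.56.132.0/22
  69.56.136.0/22
  69.56.140.0/22
  69.56.144.0/22
  69.56.148.0/22
  69.56.152.0/22
  69.56.156.0/22
Subnets: 69.56.128.0/22, 69.56.132.0/22, 69.56.136.0/22, 69.56.140.0/22, 69.56.144.0/22, 69.56.148.0/22, 69.56.152.0/22, 69.56.156.0/22


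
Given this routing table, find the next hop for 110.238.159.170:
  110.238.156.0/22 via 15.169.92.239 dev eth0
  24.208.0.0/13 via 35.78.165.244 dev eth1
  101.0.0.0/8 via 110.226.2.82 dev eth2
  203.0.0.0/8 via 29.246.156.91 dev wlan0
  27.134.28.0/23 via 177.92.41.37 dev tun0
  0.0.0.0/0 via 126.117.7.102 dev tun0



Longest prefix match for 110.238.159.170:
  /22 110.238.156.0: MATCH
  /13 24.208.0.0: no
  /8 101.0.0.0: no
  /8 203.0.0.0: no
  /23 27.134.28.0: no
  /0 0.0.0.0: MATCH
Selected: next-hop 15.169.92.239 via eth0 (matched /22)


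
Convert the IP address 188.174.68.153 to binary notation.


188 = 10111100
174 = 10101110
68 = 01000100
153 = 10011001
Binary: 10111100.10101110.01000100.10011001


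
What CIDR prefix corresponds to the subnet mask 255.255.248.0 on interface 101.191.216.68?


Binary: 11111111.11111111.11111000.00000000
Count leading 1s
Prefix: /21


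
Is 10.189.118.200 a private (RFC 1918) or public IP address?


RFC 1918 private ranges:
  10.0.0.0/8 (10.0.0.0 - 10.255.255.255)
  172.16.0.0/12 (172.16.0.0 - 172.31.255.255)
  192.168.0.0/16 (192.168.0.0 - 192.168.255.255)
Private (in 10.0.0.0/8)


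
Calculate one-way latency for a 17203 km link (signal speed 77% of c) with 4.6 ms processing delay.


Speed = 0.77 * 3e5 km/s = 231000 km/s
Propagation delay = 17203 / 231000 = 0.0745 s = 74.4719 ms
Processing delay = 4.6 ms
Total one-way latency = 79.0719 ms


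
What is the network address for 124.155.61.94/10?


IP:   01111100.10011011.00111101.01011110
Mask: 11111111.11000000.00000000.00000000
AND operation:
Net:  01111100.10000000.00000000.00000000
Network: 124.128.0.0/10


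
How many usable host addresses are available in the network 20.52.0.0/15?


Host bits = 32 - 15 = 17
Total addresses = 2^17 = 131072
Usable = total - 2 (network and broadcast)
Usable hosts: 131070


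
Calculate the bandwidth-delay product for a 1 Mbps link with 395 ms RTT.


BDP = bandwidth * RTT
= 1 Mbps * 395 ms
= 1 * 1e6 * 395 / 1000 bits
= 395000 bits
= 49375 bytes
= 48.2178 KB
BDP = 395000 bits (49375 bytes)


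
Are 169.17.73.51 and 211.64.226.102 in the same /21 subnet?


Mask: 255.255.248.0
169.17.73.51 AND mask = 169.17.72.0
211.64.226.102 AND mask = 211.64.224.0
No, different subnets (169.17.72.0 vs 211.64.224.0)


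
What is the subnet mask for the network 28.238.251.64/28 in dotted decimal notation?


/28 means 28 network bits, 4 host bits
Binary: 11111111111111111111111111110000
Mask: 255.255.255.240


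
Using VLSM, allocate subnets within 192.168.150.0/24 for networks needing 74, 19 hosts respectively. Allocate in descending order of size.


74 hosts -> /25 (126 usable): 192.168.150.0/25
19 hosts -> /27 (30 usable): 192.168.150.128/27
Allocation: 192.168.150.0/25 (74 hosts, 126 usable); 192.168.150.128/27 (19 hosts, 30 usable)


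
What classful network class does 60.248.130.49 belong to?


First octet: 60
Binary: 00111100
0xxxxxxx -> Class A (1-126)
Class A, default mask 255.0.0.0 (/8)


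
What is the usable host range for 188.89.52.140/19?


Network: 188.89.32.0
Broadcast: 188.89.63.255
First usable = network + 1
Last usable = broadcast - 1
Range: 188.89.32.1 to 188.89.63.254


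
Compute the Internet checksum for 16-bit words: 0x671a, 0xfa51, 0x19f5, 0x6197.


Sum all words (with carry folding):
+ 0x671a = 0x671a
+ 0xfa51 = 0x616c
+ 0x19f5 = 0x7b61
+ 0x6197 = 0xdcf8
One's complement: ~0xdcf8
Checksum = 0x2307


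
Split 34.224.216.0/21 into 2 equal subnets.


New prefix = 21 + 1 = 22
Each subnet has 1024 addresses
  34.224.216.0/22
  34.224.220.0/22
Subnets: 34.224.216.0/22, 34.224.220.0/22


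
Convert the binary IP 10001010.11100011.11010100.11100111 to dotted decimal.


10001010 = 138
11100011 = 227
11010100 = 212
11100111 = 231
IP: 138.227.212.231


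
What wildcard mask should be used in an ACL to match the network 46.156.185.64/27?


Subnet mask: 255.255.255.224
Wildcard = 255.255.255.255 - subnet mask
255 - 255 = 0
255 - 255 = 0
255 - 255 = 0
255 - 224 = 31
Wildcard: 0.0.0.31


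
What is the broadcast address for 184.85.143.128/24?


Network: 184.85.143.0/24
Host bits = 8
Set all host bits to 1:
Broadcast: 184.85.143.255


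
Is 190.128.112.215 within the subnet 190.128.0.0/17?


Subnet network: 190.128.0.0
Test IP AND mask: 190.128.0.0
Yes, 190.128.112.215 is in 190.128.0.0/17


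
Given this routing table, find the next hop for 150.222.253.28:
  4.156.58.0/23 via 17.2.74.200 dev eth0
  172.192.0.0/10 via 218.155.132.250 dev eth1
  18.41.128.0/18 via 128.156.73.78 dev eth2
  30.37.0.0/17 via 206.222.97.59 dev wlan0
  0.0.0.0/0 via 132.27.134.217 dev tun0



Longest prefix match for 150.222.253.28:
  /23 4.156.58.0: no
  /10 172.192.0.0: no
  /18 18.41.128.0: no
  /17 30.37.0.0: no
  /0 0.0.0.0: MATCH
Selected: next-hop 132.27.134.217 via tun0 (matched /0)


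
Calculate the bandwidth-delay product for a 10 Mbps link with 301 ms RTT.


BDP = bandwidth * RTT
= 10 Mbps * 301 ms
= 10 * 1e6 * 301 / 1000 bits
= 3010000 bits
= 376250 bytes
= 367.4316 KB
BDP = 3010000 bits (376250 bytes)


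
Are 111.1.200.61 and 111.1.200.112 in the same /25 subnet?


Mask: 255.255.255.128
111.1.200.61 AND mask = 111.1.200.0
111.1.200.112 AND mask = 111.1.200.0
Yes, same subnet (111.1.200.0)


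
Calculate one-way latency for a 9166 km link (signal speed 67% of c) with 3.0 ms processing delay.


Speed = 0.67 * 3e5 km/s = 201000 km/s
Propagation delay = 9166 / 201000 = 0.0456 s = 45.602 ms
Processing delay = 3.0 ms
Total one-way latency = 48.602 ms


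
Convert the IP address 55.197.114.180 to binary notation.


55 = 00110111
197 = 11000101
114 = 01110010
180 = 10110100
Binary: 00110111.11000101.01110010.10110100


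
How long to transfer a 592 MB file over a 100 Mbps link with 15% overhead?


Effective throughput = 100 * (1 - 15/100) = 85 Mbps
File size in Mb = 592 * 8 = 4736 Mb
Time = 4736 / 85
Time = 55.7176 seconds


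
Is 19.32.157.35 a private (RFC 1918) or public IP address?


RFC 1918 private ranges:
  10.0.0.0/8 (10.0.0.0 - 10.255.255.255)
  172.16.0.0/12 (172.16.0.0 - 172.31.255.255)
  192.168.0.0/16 (192.168.0.0 - 192.168.255.255)
Public (not in any RFC 1918 range)


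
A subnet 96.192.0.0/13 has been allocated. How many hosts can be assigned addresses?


Host bits = 32 - 13 = 19
Total addresses = 2^19 = 524288
Usable = total - 2 (network and broadcast)
Usable hosts: 524286


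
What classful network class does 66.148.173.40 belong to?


First octet: 66
Binary: 01000010
0xxxxxxx -> Class A (1-126)
Class A, default mask 255.0.0.0 (/8)


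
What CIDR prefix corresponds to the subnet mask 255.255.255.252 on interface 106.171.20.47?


Binary: 11111111.11111111.11111111.11111100
Count leading 1s
Prefix: /30


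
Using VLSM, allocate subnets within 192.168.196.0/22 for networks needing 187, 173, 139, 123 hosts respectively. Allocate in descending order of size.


187 hosts -> /24 (254 usable): 192.168.196.0/24
173 hosts -> /24 (254 usable): 192.168.197.0/24
139 hosts -> /24 (254 usable): 192.168.198.0/24
123 hosts -> /25 (126 usable): 192.168.199.0/25
Allocation: 192.168.196.0/24 (187 hosts, 254 usable); 192.168.197.0/24 (173 hosts, 254 usable); 192.168.198.0/24 (139 hosts, 254 usable); 192.168.199.0/25 (123 hosts, 126 usable)


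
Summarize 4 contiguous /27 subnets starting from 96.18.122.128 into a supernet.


Original prefix: /27
Number of subnets: 4 = 2^2
New prefix = 27 - 2 = 25
Supernet: 96.18.122.128/25


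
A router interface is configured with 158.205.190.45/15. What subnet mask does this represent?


/15 means 15 network bits, 17 host bits
Binary: 11111111111111100000000000000000
Mask: 255.254.0.0


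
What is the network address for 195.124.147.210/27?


IP:   11000011.01111100.10010011.11010010
Mask: 11111111.11111111.11111111.11100000
AND operation:
Net:  11000011.01111100.10010011.11000000
Network: 195.124.147.192/27
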